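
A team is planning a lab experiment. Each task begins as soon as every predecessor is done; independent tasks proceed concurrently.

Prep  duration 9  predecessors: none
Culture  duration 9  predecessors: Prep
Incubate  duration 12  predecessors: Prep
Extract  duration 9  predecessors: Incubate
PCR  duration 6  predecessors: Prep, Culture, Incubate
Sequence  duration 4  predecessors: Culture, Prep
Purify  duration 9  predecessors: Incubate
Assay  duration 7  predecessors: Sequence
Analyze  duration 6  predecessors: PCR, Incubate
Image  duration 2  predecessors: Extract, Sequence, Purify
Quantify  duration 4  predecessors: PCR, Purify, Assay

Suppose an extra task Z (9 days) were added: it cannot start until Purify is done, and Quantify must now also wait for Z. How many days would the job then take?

43

Originally the job takes 34 days.
With Z inserted, Quantify now waits for max(PCR, Purify, Assay, Z).
New critical path: Prep→Incubate→Purify→Z→Quantify = 9+12+9+9+4 = 43 ⇒ 43 days.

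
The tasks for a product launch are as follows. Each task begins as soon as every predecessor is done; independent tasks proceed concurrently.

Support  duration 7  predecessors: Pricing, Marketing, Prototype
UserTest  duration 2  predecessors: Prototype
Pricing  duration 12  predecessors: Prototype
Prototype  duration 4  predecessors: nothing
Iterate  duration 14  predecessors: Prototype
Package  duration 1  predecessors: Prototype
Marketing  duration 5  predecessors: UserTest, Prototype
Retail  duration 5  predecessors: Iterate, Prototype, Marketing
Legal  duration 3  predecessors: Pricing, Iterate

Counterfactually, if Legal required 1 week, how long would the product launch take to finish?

23

Actual critical path: Prototype→Iterate→Retail = 4+14+5 = 23 ⇒ 23 weeks.
Legal has 2 weeks of float (longest path through it is 21).
No other chain overtakes it, so the finish is 23 weeks.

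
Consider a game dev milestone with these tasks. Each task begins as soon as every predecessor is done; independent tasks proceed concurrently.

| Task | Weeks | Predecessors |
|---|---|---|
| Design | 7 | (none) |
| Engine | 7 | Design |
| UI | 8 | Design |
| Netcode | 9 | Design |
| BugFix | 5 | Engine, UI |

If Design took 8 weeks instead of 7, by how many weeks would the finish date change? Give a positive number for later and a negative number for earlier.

The binding path is Design→UI→BugFix = 7+8+5 = 20; finish at 20 weeks.
Design lies on that path, so at 8 weeks the path becomes 21 weeks.
No other chain overtakes it, so the finish is 21 weeks.
Change in finish: 21 − 20 = +1 weeks.

1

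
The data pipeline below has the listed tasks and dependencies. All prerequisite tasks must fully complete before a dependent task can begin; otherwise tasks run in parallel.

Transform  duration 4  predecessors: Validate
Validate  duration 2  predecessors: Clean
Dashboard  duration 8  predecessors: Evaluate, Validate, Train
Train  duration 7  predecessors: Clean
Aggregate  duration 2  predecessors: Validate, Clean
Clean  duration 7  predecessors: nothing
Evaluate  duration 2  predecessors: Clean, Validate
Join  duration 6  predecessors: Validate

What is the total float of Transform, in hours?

9

Critical path: Clean→Train→Dashboard = 7+7+8 = 22, so the finish is 22 hours.
The longest chain containing Transform totals 13 hours.
So Transform can slip 22 − 13 = 9 hours.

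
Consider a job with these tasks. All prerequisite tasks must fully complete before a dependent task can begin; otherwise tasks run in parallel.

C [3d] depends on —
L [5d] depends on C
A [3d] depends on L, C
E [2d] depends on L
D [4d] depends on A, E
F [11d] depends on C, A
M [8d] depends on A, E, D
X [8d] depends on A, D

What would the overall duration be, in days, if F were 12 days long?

23

As given, the longest chain is C→L→A→D→M = 3+5+3+4+8 = 23, so the finish is 23 days.
F is off the critical path — its longest chain is 22 days, giving 1 of slack.
That remains the longest chain; total 23 days.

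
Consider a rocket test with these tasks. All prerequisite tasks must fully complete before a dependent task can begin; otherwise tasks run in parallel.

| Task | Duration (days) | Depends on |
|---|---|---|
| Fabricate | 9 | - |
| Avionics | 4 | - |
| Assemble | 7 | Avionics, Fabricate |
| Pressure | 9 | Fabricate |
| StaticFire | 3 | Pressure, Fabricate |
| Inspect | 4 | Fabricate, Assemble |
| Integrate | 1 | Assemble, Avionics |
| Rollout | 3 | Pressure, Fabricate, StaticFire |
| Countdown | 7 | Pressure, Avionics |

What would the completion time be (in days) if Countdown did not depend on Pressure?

24

Original critical path: Fabricate→Pressure→Countdown = 9+9+7 = 25 ⇒ 25 days.
Without Pressure→Countdown, Countdown's earliest start moves from 18 to 4.
After: Fabricate→Pressure→StaticFire→Rollout = 9+9+3+3 = 24 → 24 days.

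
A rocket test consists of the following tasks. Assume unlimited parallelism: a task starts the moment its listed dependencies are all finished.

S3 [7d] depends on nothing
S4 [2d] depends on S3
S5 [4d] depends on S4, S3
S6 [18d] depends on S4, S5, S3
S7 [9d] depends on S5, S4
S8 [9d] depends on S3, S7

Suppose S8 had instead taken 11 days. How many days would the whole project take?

33

As given, the longest chain is S3→S4→S5→S7→S8 = 7+2+4+9+9 = 31, so the finish is 31 days.
S8 is on the critical path; changing it to 11 makes that path 33 days.
That remains the longest chain; total 33 days.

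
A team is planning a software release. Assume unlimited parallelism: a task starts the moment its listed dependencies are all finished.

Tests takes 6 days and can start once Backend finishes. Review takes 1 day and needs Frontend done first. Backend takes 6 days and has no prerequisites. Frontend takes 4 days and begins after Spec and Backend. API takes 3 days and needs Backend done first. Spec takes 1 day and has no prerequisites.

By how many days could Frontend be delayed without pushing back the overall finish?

Critical path: Backend→Tests = 6+6 = 12, so the finish is 12 days.
Frontend finishes as early as 10 and must finish by 11.
So Frontend can slip 11 − 10 = 1 day.

1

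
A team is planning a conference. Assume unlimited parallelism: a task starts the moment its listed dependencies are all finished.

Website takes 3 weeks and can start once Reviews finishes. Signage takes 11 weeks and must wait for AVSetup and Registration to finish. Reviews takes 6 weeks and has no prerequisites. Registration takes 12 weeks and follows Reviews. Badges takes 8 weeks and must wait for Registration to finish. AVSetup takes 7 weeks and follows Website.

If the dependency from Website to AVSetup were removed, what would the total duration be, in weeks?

29

Original critical path: Reviews→Registration→Signage = 6+12+11 = 29 ⇒ 29 weeks.
Without Website→AVSetup, AVSetup's earliest start moves from 9 to 0.
The longest chain is now Reviews→Registration→Signage = 6+12+11 = 29, so the schedule takes 29 weeks.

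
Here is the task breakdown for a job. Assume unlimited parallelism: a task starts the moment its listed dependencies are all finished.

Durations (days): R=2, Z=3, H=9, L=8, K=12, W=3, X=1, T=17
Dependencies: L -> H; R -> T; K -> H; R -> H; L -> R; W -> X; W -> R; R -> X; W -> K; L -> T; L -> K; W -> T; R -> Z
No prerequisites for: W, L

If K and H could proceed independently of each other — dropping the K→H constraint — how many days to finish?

Before: longest chain L→K→H = 8+12+9 = 29, finish 29.
Without K→H, H's earliest start moves from 20 to 10.
The longest chain is now L→R→T = 8+2+17 = 27, so the plan takes 27 days.

27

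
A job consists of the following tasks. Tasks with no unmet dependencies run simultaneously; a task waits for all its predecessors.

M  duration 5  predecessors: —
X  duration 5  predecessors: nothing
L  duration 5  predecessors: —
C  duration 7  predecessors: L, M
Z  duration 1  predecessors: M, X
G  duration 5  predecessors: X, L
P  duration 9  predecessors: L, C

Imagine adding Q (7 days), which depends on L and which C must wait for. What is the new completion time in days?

Originally the job takes 21 days.
With Q inserted, C now waits for max(L, M, Q).
New critical path: L→Q→C→P = 5+7+7+9 = 28 ⇒ 28 days.

28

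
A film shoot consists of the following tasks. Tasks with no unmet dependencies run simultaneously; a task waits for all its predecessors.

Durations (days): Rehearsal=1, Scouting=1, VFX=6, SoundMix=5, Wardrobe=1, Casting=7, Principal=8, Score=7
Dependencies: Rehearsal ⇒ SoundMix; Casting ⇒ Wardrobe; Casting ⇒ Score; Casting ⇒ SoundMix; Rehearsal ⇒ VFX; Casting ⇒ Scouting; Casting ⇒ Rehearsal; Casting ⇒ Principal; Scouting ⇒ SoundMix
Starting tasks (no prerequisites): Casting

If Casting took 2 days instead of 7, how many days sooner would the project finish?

Baseline: Casting→Principal = 7+8 = 15 → 15 days.
Since Casting is critical, the -5 change carries straight to that chain (now 10 days).
That remains the longest chain; total 10 days.
Change in finish: 10 − 15 = -5 days.

5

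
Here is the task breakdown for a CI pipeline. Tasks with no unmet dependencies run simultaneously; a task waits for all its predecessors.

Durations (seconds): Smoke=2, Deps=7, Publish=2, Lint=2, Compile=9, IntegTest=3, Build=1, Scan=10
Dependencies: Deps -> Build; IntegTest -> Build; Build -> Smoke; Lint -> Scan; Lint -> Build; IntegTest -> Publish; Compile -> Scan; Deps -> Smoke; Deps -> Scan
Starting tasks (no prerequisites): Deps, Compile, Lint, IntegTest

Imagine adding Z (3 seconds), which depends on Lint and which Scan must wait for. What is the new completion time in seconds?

Originally the job takes 19 seconds.
With Z inserted, Scan now waits for max(Deps, Compile, Lint, Z).
New critical path: Compile→Scan = 9+10 = 19 ⇒ 19 seconds.

19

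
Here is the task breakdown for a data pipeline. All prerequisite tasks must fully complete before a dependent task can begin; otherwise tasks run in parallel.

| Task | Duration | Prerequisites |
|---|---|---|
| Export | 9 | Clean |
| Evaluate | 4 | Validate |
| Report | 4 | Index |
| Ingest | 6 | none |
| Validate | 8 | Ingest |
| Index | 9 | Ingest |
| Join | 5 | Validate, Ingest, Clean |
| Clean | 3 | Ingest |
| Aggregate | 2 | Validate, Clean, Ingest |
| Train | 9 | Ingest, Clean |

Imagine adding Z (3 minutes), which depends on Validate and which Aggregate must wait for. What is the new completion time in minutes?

19

Originally the schedule takes 19 minutes.
With Z inserted, Aggregate now waits for max(Validate, Clean, Ingest, Z).
New critical path: Ingest→Validate→Z→Aggregate = 6+8+3+2 = 19 ⇒ 19 minutes.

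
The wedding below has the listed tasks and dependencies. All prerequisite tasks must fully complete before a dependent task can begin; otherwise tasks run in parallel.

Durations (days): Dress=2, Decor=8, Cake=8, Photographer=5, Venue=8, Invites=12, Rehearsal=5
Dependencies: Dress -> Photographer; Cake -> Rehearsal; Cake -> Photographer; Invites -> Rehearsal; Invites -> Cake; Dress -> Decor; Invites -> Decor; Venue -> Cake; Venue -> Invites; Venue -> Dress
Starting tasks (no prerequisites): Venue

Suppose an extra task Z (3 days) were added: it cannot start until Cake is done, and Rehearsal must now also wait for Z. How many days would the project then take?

Originally the project takes 33 days.
With Z inserted, Rehearsal now waits for max(Cake, Invites, Z).
New critical path: Venue→Invites→Cake→Z→Rehearsal = 8+12+8+3+5 = 36 ⇒ 36 days.

36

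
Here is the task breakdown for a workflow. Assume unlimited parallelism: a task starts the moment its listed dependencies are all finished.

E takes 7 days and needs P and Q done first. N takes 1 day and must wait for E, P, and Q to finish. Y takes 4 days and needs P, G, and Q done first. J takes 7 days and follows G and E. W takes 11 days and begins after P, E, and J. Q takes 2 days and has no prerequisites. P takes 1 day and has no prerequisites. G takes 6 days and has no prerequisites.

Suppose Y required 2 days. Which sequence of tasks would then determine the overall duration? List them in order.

Q, E, J, W

Critical path before the change: Q→E→J→W = 2+7+7+11 = 27 giving 27 days.
Y is off the critical path — its longest chain is 10 days, giving 17 of slack.
The critical path is still Q→E→J→W; finish is now 27 days.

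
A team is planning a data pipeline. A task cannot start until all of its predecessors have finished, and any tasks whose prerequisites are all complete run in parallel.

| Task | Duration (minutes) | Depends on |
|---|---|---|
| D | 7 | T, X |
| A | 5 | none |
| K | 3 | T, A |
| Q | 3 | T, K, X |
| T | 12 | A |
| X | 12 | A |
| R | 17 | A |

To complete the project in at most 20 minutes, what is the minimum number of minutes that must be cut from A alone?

Current finish: 24 minutes; target: 20.
A is on every critical path, so each minute cut from A cuts the finish by one (this holds down to a finish of 20).
Need 24 − 20 = 4 minutes off A → A becomes 1 minute, finish becomes 20.

4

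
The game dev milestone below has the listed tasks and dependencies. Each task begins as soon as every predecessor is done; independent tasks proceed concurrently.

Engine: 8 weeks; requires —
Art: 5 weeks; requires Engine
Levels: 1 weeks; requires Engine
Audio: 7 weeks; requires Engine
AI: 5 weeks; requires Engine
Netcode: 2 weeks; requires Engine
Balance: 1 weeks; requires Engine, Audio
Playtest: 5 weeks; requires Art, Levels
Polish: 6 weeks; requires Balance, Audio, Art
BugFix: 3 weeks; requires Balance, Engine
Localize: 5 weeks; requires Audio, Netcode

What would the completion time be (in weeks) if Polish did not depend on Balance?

With the dependency in place, Engine→Audio→Balance→Polish = 8+7+1+6 = 22 sets the finish at 22 weeks.
Without Balance→Polish, Polish's earliest start moves from 16 to 15.
After: Engine→Audio→Polish = 8+7+6 = 21 → 21 weeks.

21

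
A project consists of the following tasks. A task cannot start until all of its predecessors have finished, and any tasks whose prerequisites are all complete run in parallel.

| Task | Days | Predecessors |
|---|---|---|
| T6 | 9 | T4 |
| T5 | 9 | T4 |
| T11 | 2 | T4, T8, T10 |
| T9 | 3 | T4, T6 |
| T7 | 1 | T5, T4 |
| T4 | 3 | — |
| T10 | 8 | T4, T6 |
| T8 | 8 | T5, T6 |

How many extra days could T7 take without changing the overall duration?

9

T4→T5→T8→T11 = 3+9+8+2 = 22 sets the makespan at 22 days.
Longest path through T7: 13 days (earliest finish 13, latest finish 22).
Slack of T7 = 21 − 12 = 9 days.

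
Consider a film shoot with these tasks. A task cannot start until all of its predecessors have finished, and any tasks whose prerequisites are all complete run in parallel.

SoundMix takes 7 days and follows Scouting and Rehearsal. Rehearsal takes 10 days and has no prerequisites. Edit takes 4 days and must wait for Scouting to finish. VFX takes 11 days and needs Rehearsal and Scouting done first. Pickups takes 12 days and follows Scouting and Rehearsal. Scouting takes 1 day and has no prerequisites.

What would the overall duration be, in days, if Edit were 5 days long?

22

Baseline: Rehearsal→Pickups = 10+12 = 22 → 22 days.
Edit has 17 days of float (longest path through it is 5).
That remains the longest chain; total 22 days.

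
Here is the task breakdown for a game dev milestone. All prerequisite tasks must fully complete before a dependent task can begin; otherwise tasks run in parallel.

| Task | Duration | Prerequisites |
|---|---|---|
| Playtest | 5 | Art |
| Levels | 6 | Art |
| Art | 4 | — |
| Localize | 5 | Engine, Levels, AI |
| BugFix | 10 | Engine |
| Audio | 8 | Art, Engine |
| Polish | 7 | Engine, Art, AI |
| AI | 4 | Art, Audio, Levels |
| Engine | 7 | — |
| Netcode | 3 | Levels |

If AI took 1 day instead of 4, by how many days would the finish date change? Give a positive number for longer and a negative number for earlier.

-3

The binding path is Engine→Audio→AI→Polish = 7+8+4+7 = 26; finish at 26 days.
AI is on the critical path; changing it to 1 makes that path 23 days.
That remains the longest chain; total 23 days.
Change in finish: 23 − 26 = -3 days.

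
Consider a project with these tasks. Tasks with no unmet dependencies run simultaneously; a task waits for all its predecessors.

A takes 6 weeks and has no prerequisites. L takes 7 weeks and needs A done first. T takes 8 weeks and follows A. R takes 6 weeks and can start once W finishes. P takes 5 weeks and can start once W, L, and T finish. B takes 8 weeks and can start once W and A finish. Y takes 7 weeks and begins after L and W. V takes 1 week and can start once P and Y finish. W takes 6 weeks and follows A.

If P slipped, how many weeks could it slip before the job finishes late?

The longest chain is A→L→Y→V = 6+7+7+1 = 21; overall finish 21 weeks.
The longest chain containing P totals 20 weeks.
Slack of P = 15 − 14 = 1 week.

1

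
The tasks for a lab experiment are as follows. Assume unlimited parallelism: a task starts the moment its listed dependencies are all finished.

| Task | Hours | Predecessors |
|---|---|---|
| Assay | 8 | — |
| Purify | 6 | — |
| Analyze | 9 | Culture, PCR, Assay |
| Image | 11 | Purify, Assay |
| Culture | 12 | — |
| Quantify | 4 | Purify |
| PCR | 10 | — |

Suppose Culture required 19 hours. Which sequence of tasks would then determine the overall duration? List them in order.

Culture, Analyze

The binding path is Culture→Analyze = 12+9 = 21; finish at 21 hours.
Since Culture is critical, the +7 change carries straight to that chain (now 28 hours).
The critical path is still Culture→Analyze; finish is now 28 hours.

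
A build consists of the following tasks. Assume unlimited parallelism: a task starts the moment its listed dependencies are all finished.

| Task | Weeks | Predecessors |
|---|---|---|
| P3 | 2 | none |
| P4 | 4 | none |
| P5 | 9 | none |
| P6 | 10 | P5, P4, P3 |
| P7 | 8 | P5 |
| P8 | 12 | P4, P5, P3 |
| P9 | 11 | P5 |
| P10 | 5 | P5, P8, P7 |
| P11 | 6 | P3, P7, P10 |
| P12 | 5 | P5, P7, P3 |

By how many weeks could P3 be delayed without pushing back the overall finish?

Critical path: P5→P8→P10→P11 = 9+12+5+6 = 32, so the finish is 32 weeks.
The longest chain containing P3 totals 25 weeks.
Slack of P3 = 7 − 0 = 7 weeks.

7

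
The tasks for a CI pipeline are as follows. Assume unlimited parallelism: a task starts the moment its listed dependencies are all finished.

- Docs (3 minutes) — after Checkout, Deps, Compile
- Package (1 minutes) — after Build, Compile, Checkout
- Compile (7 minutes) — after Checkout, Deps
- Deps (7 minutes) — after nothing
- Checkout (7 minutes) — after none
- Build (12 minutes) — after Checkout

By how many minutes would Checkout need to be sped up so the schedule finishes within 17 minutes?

3

Current finish: 20 minutes; target: 17.
Checkout is on every critical path, so each minute cut from Checkout cuts the finish by one (this holds down to a finish of 17).
Need 20 − 17 = 3 minutes off Checkout → Checkout becomes 4 minutes, finish becomes 17.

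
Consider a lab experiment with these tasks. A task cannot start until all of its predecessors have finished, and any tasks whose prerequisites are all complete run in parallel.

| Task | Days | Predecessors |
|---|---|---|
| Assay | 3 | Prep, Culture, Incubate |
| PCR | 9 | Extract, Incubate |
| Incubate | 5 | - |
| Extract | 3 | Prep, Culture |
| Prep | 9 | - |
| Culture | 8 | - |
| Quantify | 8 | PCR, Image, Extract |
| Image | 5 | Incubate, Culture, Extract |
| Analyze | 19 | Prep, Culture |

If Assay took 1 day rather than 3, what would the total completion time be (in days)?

Actual critical path: Prep→Extract→PCR→Quantify = 9+3+9+8 = 29 ⇒ 29 days.
Assay has 17 days of float (longest path through it is 12).
The critical path is still Prep→Extract→PCR→Quantify; finish is now 29 days.

29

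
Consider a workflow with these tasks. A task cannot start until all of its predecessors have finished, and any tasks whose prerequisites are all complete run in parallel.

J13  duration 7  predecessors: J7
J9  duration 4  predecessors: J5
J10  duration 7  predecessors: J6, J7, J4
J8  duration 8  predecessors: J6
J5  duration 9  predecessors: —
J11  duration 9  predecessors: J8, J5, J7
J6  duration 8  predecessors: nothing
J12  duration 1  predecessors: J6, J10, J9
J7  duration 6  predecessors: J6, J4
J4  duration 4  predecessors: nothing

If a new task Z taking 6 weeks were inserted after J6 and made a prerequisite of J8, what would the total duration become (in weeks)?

Originally the workflow takes 25 weeks.
With Z inserted, J8 now waits for max(J6, Z).
New critical path: J6→Z→J8→J11 = 8+6+8+9 = 31 ⇒ 31 weeks.

31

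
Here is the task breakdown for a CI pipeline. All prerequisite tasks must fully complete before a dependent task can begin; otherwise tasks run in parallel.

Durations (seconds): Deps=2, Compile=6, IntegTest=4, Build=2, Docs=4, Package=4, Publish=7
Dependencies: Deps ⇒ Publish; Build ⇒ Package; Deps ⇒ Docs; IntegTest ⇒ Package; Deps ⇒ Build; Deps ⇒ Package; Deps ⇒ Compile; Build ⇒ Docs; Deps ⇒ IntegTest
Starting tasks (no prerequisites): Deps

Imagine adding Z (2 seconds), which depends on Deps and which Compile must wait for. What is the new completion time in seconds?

10

Originally the project takes 10 seconds.
With Z inserted, Compile now waits for max(Deps, Z).
New critical path: Deps→Z→Compile = 2+2+6 = 10 ⇒ 10 seconds.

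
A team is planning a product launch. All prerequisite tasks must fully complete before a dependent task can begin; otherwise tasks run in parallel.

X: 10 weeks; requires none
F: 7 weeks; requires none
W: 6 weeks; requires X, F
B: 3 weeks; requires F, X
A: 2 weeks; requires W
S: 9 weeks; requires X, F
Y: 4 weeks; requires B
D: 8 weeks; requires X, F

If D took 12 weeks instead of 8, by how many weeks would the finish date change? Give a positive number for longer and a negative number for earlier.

The binding path is X→S = 10+9 = 19; finish at 19 weeks.
D has 1 week of float (longest path through it is 18).
The binding chain switches to X→D = 10+12 = 22; finish 22 weeks.
Change in finish: 22 − 19 = +3 weeks.

3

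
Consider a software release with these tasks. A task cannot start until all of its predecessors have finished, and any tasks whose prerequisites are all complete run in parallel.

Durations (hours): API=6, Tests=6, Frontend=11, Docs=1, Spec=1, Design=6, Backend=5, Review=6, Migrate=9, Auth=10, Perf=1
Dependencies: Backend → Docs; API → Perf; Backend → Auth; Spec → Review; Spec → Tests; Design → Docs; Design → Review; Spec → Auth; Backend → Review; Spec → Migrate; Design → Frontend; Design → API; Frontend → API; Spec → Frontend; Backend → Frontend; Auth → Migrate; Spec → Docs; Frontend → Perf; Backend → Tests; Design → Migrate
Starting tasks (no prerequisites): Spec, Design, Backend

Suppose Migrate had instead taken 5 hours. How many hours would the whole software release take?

Critical path before the change: Backend→Auth→Migrate = 5+10+9 = 24 giving 24 hours.
Since Migrate is critical, the -4 change carries straight to that chain (now 20 hours).
Now Design→Frontend→API→Perf = 6+11+6+1 = 24 is longest, so the finish becomes 24 hours.

24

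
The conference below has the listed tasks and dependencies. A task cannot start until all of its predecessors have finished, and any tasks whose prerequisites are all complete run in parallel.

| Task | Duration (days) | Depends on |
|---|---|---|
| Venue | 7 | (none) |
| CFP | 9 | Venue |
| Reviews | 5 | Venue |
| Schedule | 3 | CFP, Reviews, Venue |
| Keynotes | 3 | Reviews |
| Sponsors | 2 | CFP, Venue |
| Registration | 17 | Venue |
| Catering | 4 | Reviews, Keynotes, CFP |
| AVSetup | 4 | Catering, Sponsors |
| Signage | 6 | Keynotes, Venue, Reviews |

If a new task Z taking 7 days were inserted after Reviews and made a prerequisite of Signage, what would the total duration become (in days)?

25

Originally the schedule takes 24 days.
With Z inserted, Signage now waits for max(Keynotes, Venue, Reviews, Z).
New critical path: Venue→Reviews→Z→Signage = 7+5+7+6 = 25 ⇒ 25 days.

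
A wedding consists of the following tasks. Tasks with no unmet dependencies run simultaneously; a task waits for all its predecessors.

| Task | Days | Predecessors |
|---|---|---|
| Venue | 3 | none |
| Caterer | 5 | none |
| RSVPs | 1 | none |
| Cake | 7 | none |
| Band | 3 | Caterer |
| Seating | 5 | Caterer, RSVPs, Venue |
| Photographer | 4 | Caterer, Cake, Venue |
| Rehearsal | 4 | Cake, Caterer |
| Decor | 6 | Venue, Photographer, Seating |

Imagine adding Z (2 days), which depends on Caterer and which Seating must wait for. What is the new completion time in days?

18

Originally the project takes 17 days.
With Z inserted, Seating now waits for max(Caterer, RSVPs, Venue, Z).
New critical path: Caterer→Z→Seating→Decor = 5+2+5+6 = 18 ⇒ 18 days.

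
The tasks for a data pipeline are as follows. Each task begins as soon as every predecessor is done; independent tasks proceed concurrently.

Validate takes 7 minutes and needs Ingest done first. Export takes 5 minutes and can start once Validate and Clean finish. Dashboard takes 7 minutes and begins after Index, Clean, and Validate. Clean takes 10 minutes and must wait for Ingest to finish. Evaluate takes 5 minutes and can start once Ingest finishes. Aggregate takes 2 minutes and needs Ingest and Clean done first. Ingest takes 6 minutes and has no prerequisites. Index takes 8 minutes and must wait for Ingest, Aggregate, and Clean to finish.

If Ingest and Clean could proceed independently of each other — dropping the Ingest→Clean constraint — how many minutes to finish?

With the dependency in place, Ingest→Clean→Aggregate→Index→Dashboard = 6+10+2+8+7 = 33 sets the finish at 33 minutes.
Without Ingest→Clean, Clean's earliest start moves from 6 to 0.
The longest chain is now Clean→Aggregate→Index→Dashboard = 10+2+8+7 = 27, so the plan takes 27 minutes.

27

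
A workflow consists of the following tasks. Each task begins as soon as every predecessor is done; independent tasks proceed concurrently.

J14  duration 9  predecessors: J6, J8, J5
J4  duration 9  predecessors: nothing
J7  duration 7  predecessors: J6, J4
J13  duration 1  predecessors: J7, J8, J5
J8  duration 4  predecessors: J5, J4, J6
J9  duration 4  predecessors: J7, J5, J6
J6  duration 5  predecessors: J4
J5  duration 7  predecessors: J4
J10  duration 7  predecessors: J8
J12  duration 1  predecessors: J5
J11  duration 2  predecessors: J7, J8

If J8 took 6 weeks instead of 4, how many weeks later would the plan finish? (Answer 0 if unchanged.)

The binding path is J4→J5→J8→J14 = 9+7+4+9 = 29; finish at 29 weeks.
J8 is on the critical path; changing it to 6 makes that path 31 weeks.
No other chain overtakes it, so the finish is 31 weeks.
Change in finish: 31 − 29 = +2 weeks.

2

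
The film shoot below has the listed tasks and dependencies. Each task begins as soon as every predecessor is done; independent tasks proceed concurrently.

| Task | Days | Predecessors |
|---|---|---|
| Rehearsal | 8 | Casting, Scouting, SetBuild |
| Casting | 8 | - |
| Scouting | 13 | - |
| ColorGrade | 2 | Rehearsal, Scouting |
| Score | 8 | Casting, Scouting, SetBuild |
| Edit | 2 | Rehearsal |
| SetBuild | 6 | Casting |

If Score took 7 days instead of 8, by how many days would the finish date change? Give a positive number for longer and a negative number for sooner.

0

As given, the longest chain is Casting→SetBuild→Rehearsal→Edit = 8+6+8+2 = 24, so the finish is 24 days.
The longest path through Score is only 22 days, so Score has float 2.
That remains the longest chain; total 24 days.
Change in finish: 24 − 24 = +0 days.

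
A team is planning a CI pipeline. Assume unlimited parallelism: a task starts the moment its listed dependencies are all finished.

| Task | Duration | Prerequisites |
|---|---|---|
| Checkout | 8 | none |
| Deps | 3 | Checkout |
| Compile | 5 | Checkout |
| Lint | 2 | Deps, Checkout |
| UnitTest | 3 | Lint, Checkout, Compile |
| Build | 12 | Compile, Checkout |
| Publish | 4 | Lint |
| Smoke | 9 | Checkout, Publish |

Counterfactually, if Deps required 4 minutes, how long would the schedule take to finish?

27

As given, the longest chain is Checkout→Deps→Lint→Publish→Smoke = 8+3+2+4+9 = 26, so the finish is 26 minutes.
Since Deps is critical, the +1 change carries straight to that chain (now 27 minutes).
No other chain overtakes it, so the finish is 27 minutes.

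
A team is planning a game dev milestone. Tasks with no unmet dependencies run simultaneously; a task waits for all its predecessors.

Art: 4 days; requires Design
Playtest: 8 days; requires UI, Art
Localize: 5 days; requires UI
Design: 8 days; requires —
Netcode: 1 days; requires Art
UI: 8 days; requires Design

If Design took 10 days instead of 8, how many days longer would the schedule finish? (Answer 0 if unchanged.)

Critical path before the change: Design→UI→Playtest = 8+8+8 = 24 giving 24 days.
Design lies on that path, so at 10 days the path becomes 26 days.
No other chain overtakes it, so the finish is 26 days.
Change in finish: 26 − 24 = +2 days.

2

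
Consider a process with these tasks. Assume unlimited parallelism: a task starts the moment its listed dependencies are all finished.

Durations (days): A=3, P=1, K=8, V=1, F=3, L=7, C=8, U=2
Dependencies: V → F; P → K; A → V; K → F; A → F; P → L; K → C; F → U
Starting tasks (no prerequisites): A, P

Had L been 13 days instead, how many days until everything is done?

17

As given, the longest chain is P→K→C = 1+8+8 = 17, so the finish is 17 days.
L is off the critical path — its longest chain is 8 days, giving 9 of slack.
No other chain overtakes it, so the finish is 17 days.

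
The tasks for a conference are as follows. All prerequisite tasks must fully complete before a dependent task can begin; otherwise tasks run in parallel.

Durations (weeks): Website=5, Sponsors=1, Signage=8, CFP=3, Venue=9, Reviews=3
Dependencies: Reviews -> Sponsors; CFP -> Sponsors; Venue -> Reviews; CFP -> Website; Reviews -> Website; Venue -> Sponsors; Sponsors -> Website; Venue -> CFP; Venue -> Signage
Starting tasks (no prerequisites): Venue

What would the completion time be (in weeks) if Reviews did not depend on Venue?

Original critical path: Venue→CFP→Sponsors→Website = 9+3+1+5 = 18 ⇒ 18 weeks.
Without Venue→Reviews, Reviews's earliest start moves from 9 to 0.
New critical path: Venue→CFP→Sponsors→Website = 9+3+1+5 = 18 ⇒ 18 weeks.

18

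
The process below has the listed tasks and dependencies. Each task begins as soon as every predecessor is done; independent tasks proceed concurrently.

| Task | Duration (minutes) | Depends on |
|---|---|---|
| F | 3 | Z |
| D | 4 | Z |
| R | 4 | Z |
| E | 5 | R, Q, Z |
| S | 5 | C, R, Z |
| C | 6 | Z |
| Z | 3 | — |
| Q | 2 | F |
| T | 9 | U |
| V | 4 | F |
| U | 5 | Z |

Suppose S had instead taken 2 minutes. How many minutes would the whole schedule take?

The binding path is Z→U→T = 3+5+9 = 17; finish at 17 minutes.
The longest path through S is only 14 minutes, so S has float 3.
No other chain overtakes it, so the finish is 17 minutes.

17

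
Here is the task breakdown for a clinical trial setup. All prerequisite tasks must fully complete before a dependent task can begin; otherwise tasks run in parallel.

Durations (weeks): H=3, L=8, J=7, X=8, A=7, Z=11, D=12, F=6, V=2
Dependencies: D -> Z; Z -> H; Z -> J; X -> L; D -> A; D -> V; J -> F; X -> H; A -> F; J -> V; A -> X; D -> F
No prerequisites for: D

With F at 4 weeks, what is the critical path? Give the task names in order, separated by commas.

D, A, X, L

As given, the longest chain is D→Z→J→F = 12+11+7+6 = 36, so the finish is 36 weeks.
Since F is critical, the -2 change carries straight to that chain (now 34 weeks).
New critical path: D→A→X→L = 12+7+8+8 = 35 ⇒ 35 weeks.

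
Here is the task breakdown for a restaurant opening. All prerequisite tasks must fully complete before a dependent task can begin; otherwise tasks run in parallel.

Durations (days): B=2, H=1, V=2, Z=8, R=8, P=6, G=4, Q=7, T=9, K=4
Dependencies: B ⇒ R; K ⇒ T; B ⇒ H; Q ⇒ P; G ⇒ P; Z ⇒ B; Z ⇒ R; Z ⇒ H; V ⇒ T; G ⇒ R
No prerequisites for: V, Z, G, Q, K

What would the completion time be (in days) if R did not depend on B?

16

Original critical path: Z→B→R = 8+2+8 = 18 ⇒ 18 days.
Without B→R, R's earliest start moves from 10 to 8.
New critical path: Z→R = 8+8 = 16 ⇒ 16 days.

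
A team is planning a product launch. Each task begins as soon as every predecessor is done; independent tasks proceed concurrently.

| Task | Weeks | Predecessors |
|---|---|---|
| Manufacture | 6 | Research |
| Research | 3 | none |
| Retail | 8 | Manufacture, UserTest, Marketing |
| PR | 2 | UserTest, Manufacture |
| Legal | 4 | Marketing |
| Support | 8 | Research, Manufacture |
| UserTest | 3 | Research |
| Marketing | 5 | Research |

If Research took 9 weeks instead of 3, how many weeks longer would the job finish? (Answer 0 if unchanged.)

6

As given, the longest chain is Research→Manufacture→Retail = 3+6+8 = 17, so the finish is 17 weeks.
Research is on the critical path; changing it to 9 makes that path 23 weeks.
That remains the longest chain; total 23 weeks.
Change in finish: 23 − 17 = +6 weeks.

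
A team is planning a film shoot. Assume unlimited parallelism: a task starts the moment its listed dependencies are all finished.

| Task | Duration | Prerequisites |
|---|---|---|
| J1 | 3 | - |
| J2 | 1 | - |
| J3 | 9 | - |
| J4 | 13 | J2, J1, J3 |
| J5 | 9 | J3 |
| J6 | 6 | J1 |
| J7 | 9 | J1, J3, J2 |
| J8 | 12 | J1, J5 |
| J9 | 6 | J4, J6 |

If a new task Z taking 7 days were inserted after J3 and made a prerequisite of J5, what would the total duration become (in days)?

Originally the film shoot takes 30 days.
With Z inserted, J5 now waits for max(J3, Z).
New critical path: J3→Z→J5→J8 = 9+7+9+12 = 37 ⇒ 37 days.

37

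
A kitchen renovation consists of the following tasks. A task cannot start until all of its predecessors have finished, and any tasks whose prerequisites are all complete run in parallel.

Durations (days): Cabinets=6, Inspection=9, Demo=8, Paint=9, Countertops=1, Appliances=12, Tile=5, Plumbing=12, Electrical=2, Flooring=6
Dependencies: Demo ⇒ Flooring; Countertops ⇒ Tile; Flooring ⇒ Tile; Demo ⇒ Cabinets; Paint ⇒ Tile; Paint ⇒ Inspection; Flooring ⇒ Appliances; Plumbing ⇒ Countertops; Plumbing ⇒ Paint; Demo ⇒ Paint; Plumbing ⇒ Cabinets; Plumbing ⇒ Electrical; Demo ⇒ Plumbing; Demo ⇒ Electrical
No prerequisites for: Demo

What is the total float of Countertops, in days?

12

Demo→Plumbing→Paint→Inspection = 8+12+9+9 = 38 sets the makespan at 38 days.
Countertops finishes as early as 21 and must finish by 33.
So Countertops can slip 33 − 21 = 12 days.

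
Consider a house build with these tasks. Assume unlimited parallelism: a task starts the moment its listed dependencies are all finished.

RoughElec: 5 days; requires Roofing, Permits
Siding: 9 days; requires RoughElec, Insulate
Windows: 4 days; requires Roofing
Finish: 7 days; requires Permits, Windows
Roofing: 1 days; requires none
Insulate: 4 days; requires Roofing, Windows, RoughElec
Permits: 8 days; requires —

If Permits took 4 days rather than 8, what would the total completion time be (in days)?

As given, the longest chain is Permits→RoughElec→Insulate→Siding = 8+5+4+9 = 26, so the finish is 26 days.
Permits lies on that path, so at 4 days the path becomes 22 days.
The critical path is still Permits→RoughElec→Insulate→Siding; finish is now 22 days.

22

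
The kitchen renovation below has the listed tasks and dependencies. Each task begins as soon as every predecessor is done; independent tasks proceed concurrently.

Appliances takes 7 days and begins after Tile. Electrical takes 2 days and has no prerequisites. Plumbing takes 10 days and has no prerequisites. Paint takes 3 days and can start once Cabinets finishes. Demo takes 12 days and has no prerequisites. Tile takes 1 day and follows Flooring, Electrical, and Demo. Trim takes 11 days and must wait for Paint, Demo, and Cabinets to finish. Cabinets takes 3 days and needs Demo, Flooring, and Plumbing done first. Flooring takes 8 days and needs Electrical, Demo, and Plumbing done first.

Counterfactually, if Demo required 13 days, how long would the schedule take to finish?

Critical path before the change: Demo→Flooring→Cabinets→Paint→Trim = 12+8+3+3+11 = 37 giving 37 days.
Demo is on the critical path; changing it to 13 makes that path 38 days.
The critical path is still Demo→Flooring→Cabinets→Paint→Trim; finish is now 38 days.

38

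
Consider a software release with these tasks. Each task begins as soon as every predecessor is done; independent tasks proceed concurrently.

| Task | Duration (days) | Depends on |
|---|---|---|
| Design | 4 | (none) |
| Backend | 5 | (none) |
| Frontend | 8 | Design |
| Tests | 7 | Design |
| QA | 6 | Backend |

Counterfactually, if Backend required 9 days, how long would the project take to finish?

15

As given, the longest chain is Design→Frontend = 4+8 = 12, so the finish is 12 days.
Backend is off the critical path — its longest chain is 11 days, giving 1 of slack.
Now Backend→QA = 9+6 = 15 is longest, so the finish becomes 15 days.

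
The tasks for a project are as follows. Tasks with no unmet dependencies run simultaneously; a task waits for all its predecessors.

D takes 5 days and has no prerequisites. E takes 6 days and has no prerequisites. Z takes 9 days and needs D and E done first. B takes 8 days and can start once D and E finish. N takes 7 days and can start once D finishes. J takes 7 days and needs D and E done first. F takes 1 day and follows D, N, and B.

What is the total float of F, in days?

Critical path: E→Z = 6+9 = 15, so the finish is 15 days.
Longest path through F: 15 days (earliest finish 15, latest finish 15).
So F can slip 15 − 15 = 0 days.

0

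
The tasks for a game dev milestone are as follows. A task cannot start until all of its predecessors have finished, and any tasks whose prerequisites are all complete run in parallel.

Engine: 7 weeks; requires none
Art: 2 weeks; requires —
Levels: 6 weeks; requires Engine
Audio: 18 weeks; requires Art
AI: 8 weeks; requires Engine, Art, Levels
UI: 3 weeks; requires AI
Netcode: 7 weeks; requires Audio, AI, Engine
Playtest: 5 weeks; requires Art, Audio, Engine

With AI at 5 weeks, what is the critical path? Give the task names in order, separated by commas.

As given, the longest chain is Engine→Levels→AI→Netcode = 7+6+8+7 = 28, so the finish is 28 weeks.
Since AI is critical, the -3 change carries straight to that chain (now 25 weeks).
The binding chain switches to Art→Audio→Netcode = 2+18+7 = 27; finish 27 weeks.

Art, Audio, Netcode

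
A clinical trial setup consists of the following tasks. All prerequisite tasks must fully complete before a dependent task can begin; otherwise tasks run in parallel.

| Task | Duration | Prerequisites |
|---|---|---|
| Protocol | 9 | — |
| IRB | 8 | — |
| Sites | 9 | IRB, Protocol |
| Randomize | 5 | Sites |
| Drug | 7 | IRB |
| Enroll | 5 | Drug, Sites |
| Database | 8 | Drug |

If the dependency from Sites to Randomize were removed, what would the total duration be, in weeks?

With the dependency in place, Protocol→Sites→Randomize = 9+9+5 = 23 sets the finish at 23 weeks.
Without Sites→Randomize, Randomize's earliest start moves from 18 to 0.
After: Protocol→Sites→Enroll = 9+9+5 = 23 → 23 weeks.

23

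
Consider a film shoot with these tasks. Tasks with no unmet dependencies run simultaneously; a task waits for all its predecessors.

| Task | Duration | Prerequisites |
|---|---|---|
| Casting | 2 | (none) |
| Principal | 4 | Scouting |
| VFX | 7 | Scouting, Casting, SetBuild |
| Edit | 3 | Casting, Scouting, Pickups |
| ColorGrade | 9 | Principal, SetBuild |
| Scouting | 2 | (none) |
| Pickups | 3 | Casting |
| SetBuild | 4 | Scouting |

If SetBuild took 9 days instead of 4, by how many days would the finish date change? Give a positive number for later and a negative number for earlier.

The binding path is Scouting→SetBuild→ColorGrade = 2+4+9 = 15; finish at 15 days.
SetBuild lies on that path, so at 9 days the path becomes 20 days.
That remains the longest chain; total 20 days.
Change in finish: 20 − 15 = +5 days.

5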